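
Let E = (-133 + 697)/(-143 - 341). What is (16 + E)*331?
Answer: 594145/121 ≈ 4910.3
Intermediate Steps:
E = -141/121 (E = 564/(-484) = 564*(-1/484) = -141/121 ≈ -1.1653)
(16 + E)*331 = (16 - 141/121)*331 = (1795/121)*331 = 594145/121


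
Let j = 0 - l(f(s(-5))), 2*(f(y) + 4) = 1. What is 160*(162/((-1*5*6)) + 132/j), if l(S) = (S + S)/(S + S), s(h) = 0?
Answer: -21984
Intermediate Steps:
f(y) = -7/2 (f(y) = -4 + (½)*1 = -4 + ½ = -7/2)
l(S) = 1 (l(S) = (2*S)/((2*S)) = (2*S)*(1/(2*S)) = 1)
j = -1 (j = 0 - 1*1 = 0 - 1 = -1)
160*(162/((-1*5*6)) + 132/j) = 160*(162/((-1*5*6)) + 132/(-1)) = 160*(162/((-5*6)) + 132*(-1)) = 160*(162/(-30) - 132) = 160*(162*(-1/30) - 132) = 160*(-27/5 - 132) = 160*(-687/5) = -21984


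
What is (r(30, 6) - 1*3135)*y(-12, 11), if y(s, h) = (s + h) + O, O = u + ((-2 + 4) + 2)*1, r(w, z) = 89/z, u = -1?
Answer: -18721/3 ≈ -6240.3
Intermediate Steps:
O = 3 (O = -1 + ((-2 + 4) + 2)*1 = -1 + (2 + 2)*1 = -1 + 4*1 = -1 + 4 = 3)
y(s, h) = 3 + h + s (y(s, h) = (s + h) + 3 = (h + s) + 3 = 3 + h + s)
(r(30, 6) - 1*3135)*y(-12, 11) = (89/6 - 1*3135)*(3 + 11 - 12) = (89*(⅙) - 3135)*2 = (89/6 - 3135)*2 = -18721/6*2 = -18721/3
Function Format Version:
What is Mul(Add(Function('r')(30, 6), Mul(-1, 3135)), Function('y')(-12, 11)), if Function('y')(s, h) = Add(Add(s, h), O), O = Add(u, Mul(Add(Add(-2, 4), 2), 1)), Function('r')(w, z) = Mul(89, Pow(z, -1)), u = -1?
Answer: Rational(-18721, 3) ≈ -6240.3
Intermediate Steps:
O = 3 (O = Add(-1, Mul(Add(Add(-2, 4), 2), 1)) = Add(-1, Mul(Add(2, 2), 1)) = Add(-1, Mul(4, 1)) = Add(-1, 4) = 3)
Function('y')(s, h) = Add(3, h, s) (Function('y')(s, h) = Add(Add(s, h), 3) = Add(Add(h, s), 3) = Add(3, h, s))
Mul(Add(Function('r')(30, 6), Mul(-1, 3135)), Function('y')(-12, 11)) = Mul(Add(Mul(89, Pow(6, -1)), Mul(-1, 3135)), Add(3, 11, -12)) = Mul(Add(Mul(89, Rational(1, 6)), -3135), 2) = Mul(Add(Rational(89, 6), -3135), 2) = Mul(Rational(-18721, 6), 2) = Rational(-18721, 3)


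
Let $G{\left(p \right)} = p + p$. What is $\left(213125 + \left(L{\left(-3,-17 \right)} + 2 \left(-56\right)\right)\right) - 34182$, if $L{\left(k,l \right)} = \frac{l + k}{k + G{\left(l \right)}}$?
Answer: $\frac{6616767}{37} \approx 1.7883 \cdot 10^{5}$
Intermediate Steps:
$G{\left(p \right)} = 2 p$
$L{\left(k,l \right)} = \frac{k + l}{k + 2 l}$ ($L{\left(k,l \right)} = \frac{l + k}{k + 2 l} = \frac{k + l}{k + 2 l}$)
$\left(213125 + \left(L{\left(-3,-17 \right)} + 2 \left(-56\right)\right)\right) - 34182 = \left(213125 + \left(\frac{-3 - 17}{-3 + 2 \left(-17\right)} + 2 \left(-56\right)\right)\right) - 34182 = \left(213125 - \left(112 - \frac{1}{-3 - 34} \left(-20\right)\right)\right) - 34182 = \left(213125 - \left(112 - \frac{1}{-37} \left(-20\right)\right)\right) - 34182 = \left(213125 - \frac{4124}{37}\right) - 34182 = \frac{7881501}{37} - 34182 = \frac{6616767}{37}$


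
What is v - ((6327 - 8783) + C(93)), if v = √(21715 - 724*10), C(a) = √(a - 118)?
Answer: 2456 - 5*I + 5*√579 ≈ 2576.3 - 5.0*I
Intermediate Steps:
C(a) = √(-118 + a)
v = 5*√579 (v = √(21715 - 7240) = √14475 = 5*√579 ≈ 120.31)
v - ((6327 - 8783) + C(93)) = 5*√579 - ((6327 - 8783) + √(-118 + 93)) = 5*√579 - (-2456 + √(-25)) = 5*√579 - (-2456 + 5*I) = 5*√579 + (2456 - 5*I) = 2456 - 5*I + 5*√579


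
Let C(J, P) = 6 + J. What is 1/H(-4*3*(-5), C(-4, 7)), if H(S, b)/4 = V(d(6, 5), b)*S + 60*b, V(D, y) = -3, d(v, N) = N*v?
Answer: -1/240 ≈ -0.0041667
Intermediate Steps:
H(S, b) = -12*S + 240*b (H(S, b) = 4*(-3*S + 60*b) = -12*S + 240*b)
1/H(-4*3*(-5), C(-4, 7)) = 1/(-12*(-4*3)*(-5) + 240*(6 - 4)) = 1/(-(-144)*(-5) + 240*2) = 1/(-12*60 + 480) = 1/(-720 + 480) = 1/(-240) = -1/240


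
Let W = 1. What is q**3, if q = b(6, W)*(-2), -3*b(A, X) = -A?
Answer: -64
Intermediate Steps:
b(A, X) = A/3 (b(A, X) = -(-1)*A/3 = A/3)
q = -4 (q = ((1/3)*6)*(-2) = 2*(-2) = -4)
q**3 = (-4)**3 = -64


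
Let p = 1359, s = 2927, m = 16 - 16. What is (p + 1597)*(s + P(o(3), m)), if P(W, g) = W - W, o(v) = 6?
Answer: 8652212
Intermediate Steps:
m = 0
P(W, g) = 0
(p + 1597)*(s + P(o(3), m)) = (1359 + 1597)*(2927 + 0) = 2956*2927 = 8652212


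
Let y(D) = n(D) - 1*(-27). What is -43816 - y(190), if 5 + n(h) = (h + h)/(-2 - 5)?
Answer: -306486/7 ≈ -43784.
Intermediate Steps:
n(h) = -5 - 2*h/7 (n(h) = -5 + (h + h)/(-2 - 5) = -5 + (2*h)/(-7) = -5 + (2*h)*(-⅐) = -5 - 2*h/7)
y(D) = 22 - 2*D/7 (y(D) = (-5 - 2*D/7) - 1*(-27) = (-5 - 2*D/7) + 27 = 22 - 2*D/7)
-43816 - y(190) = -43816 - (22 - 2/7*190) = -43816 - (22 - 380/7) = -43816 - 1*(-226/7) = -43816 + 226/7 = -306486/7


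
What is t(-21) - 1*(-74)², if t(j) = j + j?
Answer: -5518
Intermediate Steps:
t(j) = 2*j
t(-21) - 1*(-74)² = 2*(-21) - 1*(-74)² = -42 - 1*5476 = -42 - 5476 = -5518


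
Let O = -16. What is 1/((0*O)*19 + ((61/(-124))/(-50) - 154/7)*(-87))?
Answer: 6200/11861493 ≈ 0.00052270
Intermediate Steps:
1/((0*O)*19 + ((61/(-124))/(-50) - 154/7)*(-87)) = 1/((0*(-16))*19 + ((61/(-124))/(-50) - 154/7)*(-87)) = 1/(0*19 + ((61*(-1/124))*(-1/50) - 154*⅐)*(-87)) = 1/(0 + (-61/124*(-1/50) - 22)*(-87)) = 1/(0 + (61/6200 - 22)*(-87)) = 1/(0 - 136339/6200*(-87)) = 1/(0 + 11861493/6200) = 1/(11861493/6200) = 6200/11861493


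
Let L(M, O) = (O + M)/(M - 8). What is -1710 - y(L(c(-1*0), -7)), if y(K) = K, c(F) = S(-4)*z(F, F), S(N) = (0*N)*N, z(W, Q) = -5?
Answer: -13687/8 ≈ -1710.9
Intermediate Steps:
S(N) = 0 (S(N) = 0*N = 0)
c(F) = 0 (c(F) = 0*(-5) = 0)
L(M, O) = (M + O)/(-8 + M)
-1710 - y(L(c(-1*0), -7)) = -1710 - (0 - 7)/(-8 + 0) = -1710 - (-7)/(-8) = -1710 - (-1)*(-7)/8 = -1710 - 1*7/8 = -1710 - 7/8 = -13687/8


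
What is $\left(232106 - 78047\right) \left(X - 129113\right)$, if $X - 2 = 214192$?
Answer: $13107493779$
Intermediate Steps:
$X = 214194$ ($X = 2 + 214192 = 214194$)
$\left(232106 - 78047\right) \left(X - 129113\right) = \left(232106 - 78047\right) \left(214194 - 129113\right) = 154059 \cdot 85081 = 13107493779$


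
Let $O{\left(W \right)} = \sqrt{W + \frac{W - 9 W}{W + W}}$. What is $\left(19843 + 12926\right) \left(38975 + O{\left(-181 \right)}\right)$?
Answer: $1277171775 + 32769 i \sqrt{185} \approx 1.2772 \cdot 10^{9} + 4.4571 \cdot 10^{5} i$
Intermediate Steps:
$O{\left(W \right)} = \sqrt{-4 + W}$ ($O{\left(W \right)} = \sqrt{W + \frac{\left(-8\right) W}{2 W}} = \sqrt{W + - 8 W \frac{1}{2 W}} = \sqrt{W - 4} = \sqrt{-4 + W}$)
$\left(19843 + 12926\right) \left(38975 + O{\left(-181 \right)}\right) = \left(19843 + 12926\right) \left(38975 + \sqrt{-4 - 181}\right) = 32769 \left(38975 + \sqrt{-185}\right) = 32769 \left(38975 + i \sqrt{185}\right) = 1277171775 + 32769 i \sqrt{185}$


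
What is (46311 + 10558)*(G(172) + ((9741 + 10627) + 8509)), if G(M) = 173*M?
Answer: 3334400077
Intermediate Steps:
(46311 + 10558)*(G(172) + ((9741 + 10627) + 8509)) = (46311 + 10558)*(173*172 + ((9741 + 10627) + 8509)) = 56869*(29756 + (20368 + 8509)) = 56869*(29756 + 28877) = 56869*58633 = 3334400077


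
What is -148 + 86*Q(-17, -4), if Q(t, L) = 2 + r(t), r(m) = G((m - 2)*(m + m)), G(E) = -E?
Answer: -55532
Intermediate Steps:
r(m) = -2*m*(-2 + m) (r(m) = -(m - 2)*(m + m) = -(-2 + m)*2*m = -2*m*(-2 + m))
Q(t, L) = 2 + 2*t*(2 - t)
-148 + 86*Q(-17, -4) = -148 + 86*(2 - 2*(-17)*(-2 - 17)) = -148 + 86*(2 - 2*(-17)*(-19)) = -148 + 86*(2 - 646) = -148 + 86*(-644) = -148 - 55384 = -55532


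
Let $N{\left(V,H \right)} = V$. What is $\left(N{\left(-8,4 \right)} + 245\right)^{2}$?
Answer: $56169$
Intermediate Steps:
$\left(N{\left(-8,4 \right)} + 245\right)^{2} = \left(-8 + 245\right)^{2} = 237^{2} = 56169$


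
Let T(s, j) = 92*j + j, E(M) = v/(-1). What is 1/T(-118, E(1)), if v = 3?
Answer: -1/279 ≈ -0.0035842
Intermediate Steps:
E(M) = -3 (E(M) = 3/(-1) = 3*(-1) = -3)
T(s, j) = 93*j
1/T(-118, E(1)) = 1/(93*(-3)) = 1/(-279) = -1/279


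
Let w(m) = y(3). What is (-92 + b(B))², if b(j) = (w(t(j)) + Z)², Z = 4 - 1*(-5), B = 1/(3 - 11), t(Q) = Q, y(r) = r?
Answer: 2704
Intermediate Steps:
B = -⅛ (B = 1/(-8) = -⅛ ≈ -0.12500)
w(m) = 3
Z = 9 (Z = 4 + 5 = 9)
b(j) = 144 (b(j) = (3 + 9)² = 12² = 144)
(-92 + b(B))² = (-92 + 144)² = 52² = 2704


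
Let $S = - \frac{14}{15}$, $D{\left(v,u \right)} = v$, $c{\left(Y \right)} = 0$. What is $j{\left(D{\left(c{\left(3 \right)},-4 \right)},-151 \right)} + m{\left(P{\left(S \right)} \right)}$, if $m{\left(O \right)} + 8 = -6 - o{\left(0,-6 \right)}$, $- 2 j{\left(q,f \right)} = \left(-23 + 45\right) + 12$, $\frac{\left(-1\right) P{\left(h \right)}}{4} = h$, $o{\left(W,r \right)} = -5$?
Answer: $-26$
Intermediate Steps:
$S = - \frac{14}{15}$ ($S = \left(-14\right) \frac{1}{15} = - \frac{14}{15} \approx -0.93333$)
$P{\left(h \right)} = - 4 h$
$j{\left(q,f \right)} = -17$ ($j{\left(q,f \right)} = - \frac{\left(-23 + 45\right) + 12}{2} = - \frac{22 + 12}{2} = \left(- \frac{1}{2}\right) 34 = -17$)
$m{\left(O \right)} = -9$ ($m{\left(O \right)} = -8 - 1 = -9$)
$j{\left(D{\left(c{\left(3 \right)},-4 \right)},-151 \right)} + m{\left(P{\left(S \right)} \right)} = -17 - 9 = -26$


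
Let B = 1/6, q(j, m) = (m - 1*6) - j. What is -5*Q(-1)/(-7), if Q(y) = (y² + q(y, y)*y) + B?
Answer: 215/42 ≈ 5.1190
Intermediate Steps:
q(j, m) = -6 + m - j (q(j, m) = (m - 6) - j = (-6 + m) - j = -6 + m - j)
B = ⅙ ≈ 0.16667
Q(y) = ⅙ + y² - 6*y (Q(y) = (y² + (-6 + y - y)*y) + ⅙ = (y² - 6*y) + ⅙ = ⅙ + y² - 6*y)
-5*Q(-1)/(-7) = -5*(⅙ + (-1)² - 6*(-1))/(-7) = -5*(⅙ + 1 + 6)*(-⅐) = -5*43/6*(-⅐) = -215/6*(-⅐) = 215/42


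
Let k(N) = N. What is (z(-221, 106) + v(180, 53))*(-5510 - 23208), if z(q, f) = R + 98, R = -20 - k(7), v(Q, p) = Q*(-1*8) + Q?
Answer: 34145702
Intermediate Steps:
v(Q, p) = -7*Q (v(Q, p) = Q*(-8) + Q = -8*Q + Q = -7*Q)
R = -27 (R = -20 - 1*7 = -20 - 7 = -27)
z(q, f) = 71 (z(q, f) = -27 + 98 = 71)
(z(-221, 106) + v(180, 53))*(-5510 - 23208) = (71 - 7*180)*(-5510 - 23208) = (71 - 1260)*(-28718) = -1189*(-28718) = 34145702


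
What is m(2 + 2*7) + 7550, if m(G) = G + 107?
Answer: 7673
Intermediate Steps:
m(G) = 107 + G
m(2 + 2*7) + 7550 = (107 + (2 + 2*7)) + 7550 = (107 + (2 + 14)) + 7550 = (107 + 16) + 7550 = 123 + 7550 = 7673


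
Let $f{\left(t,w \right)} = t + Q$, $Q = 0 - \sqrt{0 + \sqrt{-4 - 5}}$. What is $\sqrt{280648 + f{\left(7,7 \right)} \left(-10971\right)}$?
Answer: $\sqrt{203851 + 10971 \sqrt{3} \sqrt{i}} \approx 466.36 + 14.406 i$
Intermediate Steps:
$Q = - \sqrt{3} \sqrt{i}$ ($Q = 0 - \sqrt{0 + \sqrt{-9}} = 0 - \sqrt{0 + 3 i} = 0 - \sqrt{3 i} = 0 - \sqrt{3} \sqrt{i} = - \sqrt{3} \sqrt{i} \approx -1.2247 - 1.2247 i$)
$f{\left(t,w \right)} = t - \sqrt{3} \sqrt{i}$
$\sqrt{280648 + f{\left(7,7 \right)} \left(-10971\right)} = \sqrt{280648 + \left(7 - \sqrt{3} \sqrt{i}\right) \left(-10971\right)} = \sqrt{280648 - \left(76797 - 10971 \sqrt{3} \sqrt{i}\right)} = \sqrt{203851 + 10971 \sqrt{3} \sqrt{i}}$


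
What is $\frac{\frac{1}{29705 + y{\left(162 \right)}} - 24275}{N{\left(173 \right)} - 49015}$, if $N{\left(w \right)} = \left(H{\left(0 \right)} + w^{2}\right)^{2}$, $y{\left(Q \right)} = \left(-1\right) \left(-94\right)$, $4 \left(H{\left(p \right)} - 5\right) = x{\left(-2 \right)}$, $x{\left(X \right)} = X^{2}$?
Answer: $- \frac{361685362}{13350774601395} \approx -2.7091 \cdot 10^{-5}$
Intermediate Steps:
$H{\left(p \right)} = 6$ ($H{\left(p \right)} = 5 + \frac{\left(-2\right)^{2}}{4} = 5 + \frac{1}{4} \cdot 4 = 5 + 1 = 6$)
$y{\left(Q \right)} = 94$
$N{\left(w \right)} = \left(6 + w^{2}\right)^{2}$
$\frac{\frac{1}{29705 + y{\left(162 \right)}} - 24275}{N{\left(173 \right)} - 49015} = \frac{\frac{1}{29705 + 94} - 24275}{\left(6 + 173^{2}\right)^{2} - 49015} = \frac{\frac{1}{29799} - 24275}{\left(6 + 29929\right)^{2} - 49015} = \frac{\frac{1}{29799} - 24275}{29935^{2} - 49015} = - \frac{723370724}{29799 \left(896104225 - 49015\right)} = - \frac{723370724}{29799 \cdot 896055210} = \left(- \frac{723370724}{29799}\right) \frac{1}{896055210} = - \frac{361685362}{13350774601395}$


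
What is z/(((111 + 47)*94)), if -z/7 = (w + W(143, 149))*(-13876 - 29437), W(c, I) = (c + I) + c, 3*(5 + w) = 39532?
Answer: 6188431501/22278 ≈ 2.7778e+5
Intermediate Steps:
w = 39517/3 (w = -5 + (⅓)*39532 = -5 + 39532/3 = 39517/3 ≈ 13172.)
W(c, I) = I + 2*c (W(c, I) = (I + c) + c = I + 2*c)
z = 12376863002/3 (z = -7*(39517/3 + (149 + 2*143))*(-13876 - 29437) = -7*(39517/3 + (149 + 286))*(-43313) = -7*(39517/3 + 435)*(-43313) = -285754*(-43313)/3 = -7*(-1768123286/3) = 12376863002/3 ≈ 4.1256e+9)
z/(((111 + 47)*94)) = 12376863002/(3*(((111 + 47)*94))) = 12376863002/(3*((158*94))) = (12376863002/3)/14852 = (12376863002/3)*(1/14852) = 6188431501/22278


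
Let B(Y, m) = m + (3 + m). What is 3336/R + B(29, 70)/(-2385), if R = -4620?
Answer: -143617/183645 ≈ -0.78204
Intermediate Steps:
B(Y, m) = 3 + 2*m
3336/R + B(29, 70)/(-2385) = 3336/(-4620) + (3 + 2*70)/(-2385) = 3336*(-1/4620) + (3 + 140)*(-1/2385) = -278/385 + 143*(-1/2385) = -278/385 - 143/2385 = -143617/183645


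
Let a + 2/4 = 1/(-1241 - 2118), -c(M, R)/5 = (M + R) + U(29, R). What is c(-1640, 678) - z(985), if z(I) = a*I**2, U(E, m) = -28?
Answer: 3294180325/6718 ≈ 4.9035e+5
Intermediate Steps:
c(M, R) = 140 - 5*M - 5*R (c(M, R) = -5*((M + R) - 28) = -5*(-28 + M + R) = 140 - 5*M - 5*R)
a = -3361/6718 (a = -1/2 + 1/(-1241 - 2118) = -1/2 + 1/(-3359) = -1/2 - 1/3359 = -3361/6718 ≈ -0.50030)
z(I) = -3361*I**2/6718
c(-1640, 678) - z(985) = (140 - 5*(-1640) - 5*678) - (-3361)*985**2/6718 = (140 + 8200 - 3390) - (-3361)*970225/6718 = 4950 - 1*(-3260926225/6718) = 4950 + 3260926225/6718 = 3294180325/6718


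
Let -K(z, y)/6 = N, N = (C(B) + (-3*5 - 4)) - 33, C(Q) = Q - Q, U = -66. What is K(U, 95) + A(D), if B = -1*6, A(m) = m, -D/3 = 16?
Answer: 264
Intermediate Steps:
D = -48 (D = -3*16 = -48)
B = -6
C(Q) = 0
N = -52 (N = (0 + (-3*5 - 4)) - 33 = (0 + (-15 - 4)) - 33 = (0 - 19) - 33 = -19 - 33 = -52)
K(z, y) = 312 (K(z, y) = -6*(-52) = 312)
K(U, 95) + A(D) = 312 - 48 = 264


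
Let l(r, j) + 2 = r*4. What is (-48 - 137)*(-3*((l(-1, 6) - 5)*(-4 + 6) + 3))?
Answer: -10545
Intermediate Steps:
l(r, j) = -2 + 4*r (l(r, j) = -2 + r*4 = -2 + 4*r)
(-48 - 137)*(-3*((l(-1, 6) - 5)*(-4 + 6) + 3)) = (-48 - 137)*(-3*(((-2 + 4*(-1)) - 5)*(-4 + 6) + 3)) = -(-555)*(((-2 - 4) - 5)*2 + 3) = -(-555)*((-6 - 5)*2 + 3) = -(-555)*(-11*2 + 3) = -(-555)*(-22 + 3) = -(-555)*(-19) = -185*57 = -10545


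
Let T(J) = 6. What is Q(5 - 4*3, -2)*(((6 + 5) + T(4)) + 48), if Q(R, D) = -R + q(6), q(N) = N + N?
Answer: 1235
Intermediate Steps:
q(N) = 2*N
Q(R, D) = 12 - R (Q(R, D) = -R + 2*6 = -R + 12 = 12 - R)
Q(5 - 4*3, -2)*(((6 + 5) + T(4)) + 48) = (12 - (5 - 4*3))*(((6 + 5) + 6) + 48) = (12 - (5 - 12))*((11 + 6) + 48) = (12 - 1*(-7))*(17 + 48) = (12 + 7)*65 = 19*65 = 1235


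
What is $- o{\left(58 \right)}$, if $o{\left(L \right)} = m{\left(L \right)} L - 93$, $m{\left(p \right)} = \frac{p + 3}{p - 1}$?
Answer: $\frac{1763}{57} \approx 30.93$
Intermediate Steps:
$m{\left(p \right)} = \frac{3 + p}{-1 + p}$
$o{\left(L \right)} = -93 + \frac{L \left(3 + L\right)}{-1 + L}$ ($o{\left(L \right)} = \frac{3 + L}{-1 + L} L - 93 = \frac{L \left(3 + L\right)}{-1 + L} - 93 = -93 + \frac{L \left(3 + L\right)}{-1 + L}$)
$- o{\left(58 \right)} = - \frac{93 + 58^{2} - 5220}{-1 + 58} = - \frac{93 + 3364 - 5220}{57} = - \frac{-1763}{57} = \left(-1\right) \left(- \frac{1763}{57}\right) = \frac{1763}{57}$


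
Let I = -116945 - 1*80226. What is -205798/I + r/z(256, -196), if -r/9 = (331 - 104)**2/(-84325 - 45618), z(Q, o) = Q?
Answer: 6937394655715/6558973760768 ≈ 1.0577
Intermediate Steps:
r = 463761/129943 (r = -9*(331 - 104)**2/(-84325 - 45618) = -9*227**2/(-129943) = -463761*(-1)/129943 = -9*(-51529/129943) = 463761/129943 ≈ 3.5690)
I = -197171 (I = -116945 - 80226 = -197171)
-205798/I + r/z(256, -196) = -205798/(-197171) + (463761/129943)/256 = -205798*(-1/197171) + (463761/129943)*(1/256) = 205798/197171 + 463761/33265408 = 6937394655715/6558973760768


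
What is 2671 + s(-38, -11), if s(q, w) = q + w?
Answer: 2622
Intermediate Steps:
2671 + s(-38, -11) = 2671 + (-38 - 11) = 2671 - 49 = 2622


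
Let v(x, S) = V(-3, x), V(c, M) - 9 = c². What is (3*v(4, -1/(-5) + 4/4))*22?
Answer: 1188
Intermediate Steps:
V(c, M) = 9 + c²
v(x, S) = 18 (v(x, S) = 9 + (-3)² = 9 + 9 = 18)
(3*v(4, -1/(-5) + 4/4))*22 = (3*18)*22 = 54*22 = 1188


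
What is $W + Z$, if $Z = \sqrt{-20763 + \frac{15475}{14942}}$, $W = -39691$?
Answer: $-39691 + \frac{i \sqrt{4635385999282}}{14942} \approx -39691.0 + 144.09 i$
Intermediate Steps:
$Z = \frac{i \sqrt{4635385999282}}{14942}$ ($Z = \sqrt{-20763 + 15475 \cdot \frac{1}{14942}} = \sqrt{-20763 + \frac{15475}{14942}} = \sqrt{- \frac{310225271}{14942}} = \frac{i \sqrt{4635385999282}}{14942} \approx 144.09 i$)
$W + Z = -39691 + \frac{i \sqrt{4635385999282}}{14942}$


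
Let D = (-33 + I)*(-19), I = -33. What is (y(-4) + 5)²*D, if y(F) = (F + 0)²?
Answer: 553014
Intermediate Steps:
D = 1254 (D = (-33 - 33)*(-19) = -66*(-19) = 1254)
y(F) = F²
(y(-4) + 5)²*D = ((-4)² + 5)²*1254 = (16 + 5)²*1254 = 21²*1254 = 441*1254 = 553014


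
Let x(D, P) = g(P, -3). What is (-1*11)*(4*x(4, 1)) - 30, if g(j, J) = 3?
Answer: -162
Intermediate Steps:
x(D, P) = 3
(-1*11)*(4*x(4, 1)) - 30 = (-1*11)*(4*3) - 30 = -11*12 - 30 = -132 - 30 = -162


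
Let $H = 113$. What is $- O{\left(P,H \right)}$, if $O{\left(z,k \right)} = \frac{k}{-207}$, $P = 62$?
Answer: $\frac{113}{207} \approx 0.54589$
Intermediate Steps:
$O{\left(z,k \right)} = - \frac{k}{207}$ ($O{\left(z,k \right)} = k \left(- \frac{1}{207}\right) = - \frac{k}{207}$)
$- O{\left(P,H \right)} = - \frac{\left(-1\right) 113}{207} = \left(-1\right) \left(- \frac{113}{207}\right) = \frac{113}{207}$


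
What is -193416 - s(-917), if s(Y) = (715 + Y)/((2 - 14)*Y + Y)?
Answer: -1950986990/10087 ≈ -1.9342e+5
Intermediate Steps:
s(Y) = -(715 + Y)/(11*Y) (s(Y) = (715 + Y)/(-12*Y + Y) = (715 + Y)/((-11*Y)) = (715 + Y)*(-1/(11*Y)) = -(715 + Y)/(11*Y))
-193416 - s(-917) = -193416 - (-715 - 1*(-917))/(11*(-917)) = -193416 - (-1)*(-715 + 917)/(11*917) = -193416 - (-1)*202/(11*917) = -193416 - 1*(-202/10087) = -193416 + 202/10087 = -1950986990/10087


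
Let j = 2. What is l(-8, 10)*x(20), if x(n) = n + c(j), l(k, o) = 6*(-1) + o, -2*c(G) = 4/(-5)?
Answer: 408/5 ≈ 81.600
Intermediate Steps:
c(G) = 2/5 (c(G) = -2/(-5) = -2*(-1)/5 = -1/2*(-4/5) = 2/5)
l(k, o) = -6 + o
x(n) = 2/5 + n (x(n) = n + 2/5 = 2/5 + n)
l(-8, 10)*x(20) = (-6 + 10)*(2/5 + 20) = 4*(102/5) = 408/5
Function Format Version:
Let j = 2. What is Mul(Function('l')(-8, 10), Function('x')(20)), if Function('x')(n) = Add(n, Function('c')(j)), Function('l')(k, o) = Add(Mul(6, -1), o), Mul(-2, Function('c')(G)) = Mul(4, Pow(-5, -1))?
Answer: Rational(408, 5) ≈ 81.600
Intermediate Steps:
Function('c')(G) = Rational(2, 5) (Function('c')(G) = Mul(Rational(-1, 2), Mul(4, Pow(-5, -1))) = Mul(Rational(-1, 2), Mul(4, Rational(-1, 5))) = Mul(Rational(-1, 2), Rational(-4, 5)) = Rational(2, 5))
Function('l')(k, o) = Add(-6, o)
Function('x')(n) = Add(Rational(2, 5), n) (Function('x')(n) = Add(n, Rational(2, 5)) = Add(Rational(2, 5), n))
Mul(Function('l')(-8, 10), Function('x')(20)) = Mul(Add(-6, 10), Add(Rational(2, 5), 20)) = Mul(4, Rational(102, 5)) = Rational(408, 5)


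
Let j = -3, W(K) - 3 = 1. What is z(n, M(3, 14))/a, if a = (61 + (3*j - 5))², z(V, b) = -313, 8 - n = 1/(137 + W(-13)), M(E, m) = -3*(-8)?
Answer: -313/2209 ≈ -0.14169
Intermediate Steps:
W(K) = 4 (W(K) = 3 + 1 = 4)
M(E, m) = 24
n = 1127/141 (n = 8 - 1/(137 + 4) = 8 - 1/141 = 1127/141 ≈ 7.9929)
a = 2209 (a = (61 + (3*(-3) - 5))² = (61 + (-9 - 5))² = (61 - 14)² = 47² = 2209)
z(n, M(3, 14))/a = -313/2209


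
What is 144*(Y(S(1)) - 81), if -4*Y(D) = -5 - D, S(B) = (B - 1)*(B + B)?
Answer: -11484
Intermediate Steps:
S(B) = 2*B*(-1 + B) (S(B) = (-1 + B)*(2*B) = 2*B*(-1 + B))
Y(D) = 5/4 + D/4 (Y(D) = -(-5 - D)/4 = 5/4 + D/4)
144*(Y(S(1)) - 81) = 144*((5/4 + (2*1*(-1 + 1))/4) - 81) = 144*((5/4 + (2*1*0)/4) - 81) = 144*((5/4 + (1/4)*0) - 81) = 144*((5/4 + 0) - 81) = 144*(5/4 - 81) = 144*(-319/4) = -11484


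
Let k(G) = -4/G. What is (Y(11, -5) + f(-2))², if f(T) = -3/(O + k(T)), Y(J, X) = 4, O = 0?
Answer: 25/4 ≈ 6.2500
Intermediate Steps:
f(T) = 3*T/4 (f(T) = -3/(0 - 4/T) = -3*(-T/4) = -(-3)*T/4 = 3*T/4)
(Y(11, -5) + f(-2))² = (4 + (¾)*(-2))² = (4 - 3/2)² = (5/2)² = 25/4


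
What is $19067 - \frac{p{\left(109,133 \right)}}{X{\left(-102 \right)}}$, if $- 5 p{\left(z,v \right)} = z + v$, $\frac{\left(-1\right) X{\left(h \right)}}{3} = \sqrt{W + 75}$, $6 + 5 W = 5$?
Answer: $19067 - \frac{11 \sqrt{1870}}{255} \approx 19065.0$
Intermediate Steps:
$W = - \frac{1}{5}$ ($W = - \frac{6}{5} + \frac{1}{5} \cdot 5 = - \frac{6}{5} + 1 = - \frac{1}{5} \approx -0.2$)
$X{\left(h \right)} = - \frac{3 \sqrt{1870}}{5}$ ($X{\left(h \right)} = - 3 \sqrt{- \frac{1}{5} + 75} = - 3 \sqrt{\frac{374}{5}} = - 3 \frac{\sqrt{1870}}{5} = - \frac{3 \sqrt{1870}}{5}$)
$p{\left(z,v \right)} = - \frac{v}{5} - \frac{z}{5}$ ($p{\left(z,v \right)} = - \frac{z + v}{5} = - \frac{v + z}{5} = - \frac{v}{5} - \frac{z}{5}$)
$19067 - \frac{p{\left(109,133 \right)}}{X{\left(-102 \right)}} = 19067 - \frac{\left(- \frac{1}{5}\right) 133 - \frac{109}{5}}{\left(- \frac{3}{5}\right) \sqrt{1870}} = 19067 - \left(- \frac{133}{5} - \frac{109}{5}\right) \left(- \frac{\sqrt{1870}}{1122}\right) = 19067 - - \frac{242 \left(- \frac{\sqrt{1870}}{1122}\right)}{5} = 19067 - \frac{11 \sqrt{1870}}{255}$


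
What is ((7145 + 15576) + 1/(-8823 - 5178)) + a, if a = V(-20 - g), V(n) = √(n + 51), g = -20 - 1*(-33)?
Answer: 318116720/14001 + 3*√2 ≈ 22725.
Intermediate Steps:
g = 13 (g = -20 + 33 = 13)
V(n) = √(51 + n)
a = 3*√2 (a = √(51 + (-20 - 1*13)) = √(51 + (-20 - 13)) = √(51 - 33) = √18 = 3*√2 ≈ 4.2426)
((7145 + 15576) + 1/(-8823 - 5178)) + a = ((7145 + 15576) + 1/(-8823 - 5178)) + 3*√2 = (22721 + 1/(-14001)) + 3*√2 = (22721 - 1/14001) + 3*√2 = 318116720/14001 + 3*√2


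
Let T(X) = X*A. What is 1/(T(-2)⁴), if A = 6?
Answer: 1/20736 ≈ 4.8225e-5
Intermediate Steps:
T(X) = 6*X (T(X) = X*6 = 6*X)
1/(T(-2)⁴) = 1/((6*(-2))⁴) = 1/((-12)⁴) = 1/20736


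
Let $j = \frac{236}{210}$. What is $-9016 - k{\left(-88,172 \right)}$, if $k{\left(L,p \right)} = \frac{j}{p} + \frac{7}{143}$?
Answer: $- \frac{11642342287}{1291290} \approx -9016.1$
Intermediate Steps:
$j = \frac{118}{105}$ ($j = 236 \cdot \frac{1}{210} = \frac{118}{105} \approx 1.1238$)
$k{\left(L,p \right)} = \frac{7}{143} + \frac{118}{105 p}$ ($k{\left(L,p \right)} = \frac{118}{105 p} + \frac{7}{143} = \frac{7}{143} + \frac{118}{105 p}$)
$-9016 - k{\left(-88,172 \right)} = -9016 - \frac{16874 + 735 \cdot 172}{15015 \cdot 172} = -9016 - \frac{1}{15015} \cdot \frac{1}{172} \left(16874 + 126420\right) = -9016 - \frac{1}{15015} \cdot \frac{1}{172} \cdot 143294 = -9016 - \frac{71647}{1291290} = - \frac{11642342287}{1291290}$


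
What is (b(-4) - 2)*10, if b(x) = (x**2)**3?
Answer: 40940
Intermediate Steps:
b(x) = x**6
(b(-4) - 2)*10 = ((-4)**6 - 2)*10 = (4096 - 2)*10 = 4094*10 = 40940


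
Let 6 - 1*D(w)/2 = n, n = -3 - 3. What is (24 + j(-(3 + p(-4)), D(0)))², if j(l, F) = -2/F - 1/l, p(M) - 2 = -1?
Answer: 21025/36 ≈ 584.03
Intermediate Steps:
p(M) = 1 (p(M) = 2 - 1 = 1)
n = -6
D(w) = 24 (D(w) = 12 - 2*(-6) = 12 + 12 = 24)
j(l, F) = -1/l - 2/F
(24 + j(-(3 + p(-4)), D(0)))² = (24 + (-1/((-(3 + 1))) - 2/24))² = (24 + (-1/((-1*4)) - 2*1/24))² = (24 + (-1/(-4) - 1/12))² = (24 + (-1*(-¼) - 1/12))² = (24 + (¼ - 1/12))² = (24 + ⅙)² = (145/6)² = 21025/36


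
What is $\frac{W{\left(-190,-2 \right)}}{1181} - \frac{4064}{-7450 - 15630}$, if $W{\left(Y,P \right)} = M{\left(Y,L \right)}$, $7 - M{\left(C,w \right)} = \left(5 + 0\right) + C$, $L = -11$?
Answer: $\frac{1153868}{3407185} \approx 0.33866$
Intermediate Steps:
$M{\left(C,w \right)} = 2 - C$ ($M{\left(C,w \right)} = 7 - \left(\left(5 + 0\right) + C\right) = 7 - \left(5 + C\right) = 2 - C$)
$W{\left(Y,P \right)} = 2 - Y$
$\frac{W{\left(-190,-2 \right)}}{1181} - \frac{4064}{-7450 - 15630} = \frac{2 - -190}{1181} - \frac{4064}{-7450 - 15630} = \left(2 + 190\right) \frac{1}{1181} - \frac{4064}{-7450 - 15630} = 192 \cdot \frac{1}{1181} - \frac{4064}{-23080} = \frac{192}{1181} - - \frac{508}{2885} = \frac{192}{1181} + \frac{508}{2885} = \frac{1153868}{3407185}$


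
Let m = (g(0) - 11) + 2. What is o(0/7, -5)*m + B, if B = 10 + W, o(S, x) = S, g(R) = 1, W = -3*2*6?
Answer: -26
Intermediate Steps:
W = -36 (W = -6*6 = -36)
B = -26 (B = 10 - 36 = -26)
m = -8 (m = (1 - 11) + 2 = -10 + 2 = -8)
o(0/7, -5)*m + B = (0/7)*(-8) - 26 = (0*(⅐))*(-8) - 26 = 0*(-8) - 26 = 0 - 26 = -26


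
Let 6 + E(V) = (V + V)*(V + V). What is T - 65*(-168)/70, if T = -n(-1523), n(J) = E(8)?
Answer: -94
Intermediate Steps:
E(V) = -6 + 4*V² (E(V) = -6 + (V + V)*(V + V) = -6 + (2*V)*(2*V) = -6 + 4*V²)
n(J) = 250 (n(J) = -6 + 4*8² = -6 + 4*64 = -6 + 256 = 250)
T = -250 (T = -1*250 = -250)
T - 65*(-168)/70 = -250 - 65*(-168)/70 = -250 + 10920*(1/70) = -250 + 156 = -94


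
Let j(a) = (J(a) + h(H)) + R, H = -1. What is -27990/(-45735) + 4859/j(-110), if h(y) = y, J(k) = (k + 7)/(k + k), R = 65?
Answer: 3285785498/43243967 ≈ 75.983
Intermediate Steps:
J(k) = (7 + k)/(2*k) (J(k) = (7 + k)/((2*k)) = (7 + k)*(1/(2*k)) = (7 + k)/(2*k))
j(a) = 64 + (7 + a)/(2*a) (j(a) = ((7 + a)/(2*a) - 1) + 65 = (-1 + (7 + a)/(2*a)) + 65 = 64 + (7 + a)/(2*a))
-27990/(-45735) + 4859/j(-110) = -27990/(-45735) + 4859/(((½)*(7 + 129*(-110))/(-110))) = -27990*(-1/45735) + 4859/(((½)*(-1/110)*(7 - 14190))) = 1866/3049 + 4859/(((½)*(-1/110)*(-14183))) = 1866/3049 + 4859/(14183/220) = 1866/3049 + 4859*(220/14183) = 1866/3049 + 1068980/14183 = 3285785498/43243967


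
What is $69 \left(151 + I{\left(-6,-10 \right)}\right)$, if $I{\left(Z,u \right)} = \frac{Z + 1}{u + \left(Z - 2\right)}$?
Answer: $\frac{62629}{6} \approx 10438.0$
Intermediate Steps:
$I{\left(Z,u \right)} = \frac{1 + Z}{-2 + Z + u}$ ($I{\left(Z,u \right)} = \frac{1 + Z}{u + \left(-2 + Z\right)} = \frac{1 + Z}{-2 + Z + u}$)
$69 \left(151 + I{\left(-6,-10 \right)}\right) = 69 \left(151 + \frac{1 - 6}{-2 - 6 - 10}\right) = 69 \left(151 + \frac{1}{-18} \left(-5\right)\right) = 69 \left(151 - - \frac{5}{18}\right) = 69 \left(151 + \frac{5}{18}\right) = 69 \cdot \frac{2723}{18} = \frac{62629}{6}$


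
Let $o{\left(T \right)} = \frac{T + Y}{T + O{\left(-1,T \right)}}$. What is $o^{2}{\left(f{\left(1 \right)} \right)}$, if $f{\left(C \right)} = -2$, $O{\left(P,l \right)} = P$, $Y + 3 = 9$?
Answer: $\frac{16}{9} \approx 1.7778$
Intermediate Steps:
$Y = 6$ ($Y = -3 + 9 = 6$)
$o{\left(T \right)} = \frac{6 + T}{-1 + T}$ ($o{\left(T \right)} = \frac{T + 6}{T - 1} = \frac{6 + T}{-1 + T}$)
$o^{2}{\left(f{\left(1 \right)} \right)} = \left(\frac{6 - 2}{-1 - 2}\right)^{2} = \left(\frac{1}{-3} \cdot 4\right)^{2} = \left(\left(- \frac{1}{3}\right) 4\right)^{2} = \left(- \frac{4}{3}\right)^{2} = \frac{16}{9}$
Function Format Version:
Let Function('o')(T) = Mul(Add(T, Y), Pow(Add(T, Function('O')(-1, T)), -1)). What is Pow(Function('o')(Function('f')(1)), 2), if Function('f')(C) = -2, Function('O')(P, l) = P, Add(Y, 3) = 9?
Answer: Rational(16, 9) ≈ 1.7778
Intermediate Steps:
Y = 6 (Y = Add(-3, 9) = 6)
Function('o')(T) = Mul(Pow(Add(-1, T), -1), Add(6, T)) (Function('o')(T) = Mul(Add(T, 6), Pow(Add(T, -1), -1)) = Mul(Add(6, T), Pow(Add(-1, T), -1)) = Mul(Pow(Add(-1, T), -1), Add(6, T)))
Pow(Function('o')(Function('f')(1)), 2) = Pow(Mul(Pow(Add(-1, -2), -1), Add(6, -2)), 2) = Pow(Mul(Pow(-3, -1), 4), 2) = Pow(Mul(Rational(-1, 3), 4), 2) = Pow(Rational(-4, 3), 2) = Rational(16, 9)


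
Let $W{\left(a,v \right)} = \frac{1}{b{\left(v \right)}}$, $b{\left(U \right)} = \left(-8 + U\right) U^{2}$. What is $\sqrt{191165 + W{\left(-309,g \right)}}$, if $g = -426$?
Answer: $\frac{\sqrt{6534419895515806}}{184884} \approx 437.22$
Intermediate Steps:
$b{\left(U \right)} = U^{2} \left(-8 + U\right)$
$W{\left(a,v \right)} = \frac{1}{v^{2} \left(-8 + v\right)}$
$\sqrt{191165 + W{\left(-309,g \right)}} = \sqrt{191165 + \frac{1}{181476 \left(-8 - 426\right)}} = \sqrt{191165 + \frac{1}{181476 \left(-434\right)}} = \sqrt{191165 + \frac{1}{181476} \left(- \frac{1}{434}\right)} = \sqrt{191165 - \frac{1}{78760584}} = \sqrt{\frac{15056267040359}{78760584}} = \frac{\sqrt{6534419895515806}}{184884}$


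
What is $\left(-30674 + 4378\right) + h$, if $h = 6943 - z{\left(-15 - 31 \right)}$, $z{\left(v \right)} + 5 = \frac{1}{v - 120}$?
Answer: $- \frac{3211767}{166} \approx -19348.0$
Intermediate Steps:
$z{\left(v \right)} = -5 + \frac{1}{-120 + v}$ ($z{\left(v \right)} = -5 + \frac{1}{v - 120} = -5 + \frac{1}{-120 + v}$)
$h = \frac{1153369}{166}$ ($h = 6943 - \frac{601 - 5 \left(-15 - 31\right)}{-120 - 46} = 6943 - \frac{601 - -230}{-120 - 46} = 6943 - \frac{601 + 230}{-166} = 6943 - \left(- \frac{1}{166}\right) 831 = 6943 - - \frac{831}{166} = 6943 + \frac{831}{166} = \frac{1153369}{166} \approx 6948.0$)
$\left(-30674 + 4378\right) + h = \left(-30674 + 4378\right) + \frac{1153369}{166} = -26296 + \frac{1153369}{166} = - \frac{3211767}{166}$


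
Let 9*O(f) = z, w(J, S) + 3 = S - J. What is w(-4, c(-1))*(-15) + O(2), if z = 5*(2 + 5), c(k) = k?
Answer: 35/9 ≈ 3.8889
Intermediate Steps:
z = 35 (z = 5*7 = 35)
w(J, S) = -3 + S - J (w(J, S) = -3 + (S - J) = -3 + S - J)
O(f) = 35/9 (O(f) = (⅑)*35 = 35/9)
w(-4, c(-1))*(-15) + O(2) = (-3 - 1 - 1*(-4))*(-15) + 35/9 = (-3 - 1 + 4)*(-15) + 35/9 = 0*(-15) + 35/9 = 0 + 35/9 = 35/9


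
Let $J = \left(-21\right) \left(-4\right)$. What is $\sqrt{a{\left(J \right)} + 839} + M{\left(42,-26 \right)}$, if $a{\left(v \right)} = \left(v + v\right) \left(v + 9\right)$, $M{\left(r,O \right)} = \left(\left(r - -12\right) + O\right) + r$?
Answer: $70 + \sqrt{16463} \approx 198.31$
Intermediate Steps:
$M{\left(r,O \right)} = 12 + O + 2 r$ ($M{\left(r,O \right)} = \left(\left(r + 12\right) + O\right) + r = \left(\left(12 + r\right) + O\right) + r = \left(12 + O + r\right) + r = 12 + O + 2 r$)
$J = 84$
$a{\left(v \right)} = 2 v \left(9 + v\right)$
$\sqrt{a{\left(J \right)} + 839} + M{\left(42,-26 \right)} = \sqrt{2 \cdot 84 \left(9 + 84\right) + 839} + \left(12 - 26 + 2 \cdot 42\right) = \sqrt{2 \cdot 84 \cdot 93 + 839} + \left(12 - 26 + 84\right) = \sqrt{15624 + 839} + 70 = \sqrt{16463} + 70 = 70 + \sqrt{16463}$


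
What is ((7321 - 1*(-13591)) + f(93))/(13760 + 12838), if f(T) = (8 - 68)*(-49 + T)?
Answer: 9136/13299 ≈ 0.68697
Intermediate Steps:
f(T) = 2940 - 60*T (f(T) = -60*(-49 + T) = 2940 - 60*T)
((7321 - 1*(-13591)) + f(93))/(13760 + 12838) = ((7321 - 1*(-13591)) + (2940 - 60*93))/(13760 + 12838) = ((7321 + 13591) + (2940 - 5580))/26598 = (20912 - 2640)*(1/26598) = 18272*(1/26598) = 9136/13299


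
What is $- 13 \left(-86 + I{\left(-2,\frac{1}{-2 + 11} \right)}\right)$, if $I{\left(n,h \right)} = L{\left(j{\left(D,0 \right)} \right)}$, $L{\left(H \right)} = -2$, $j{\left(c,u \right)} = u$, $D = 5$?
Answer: $1144$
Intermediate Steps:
$I{\left(n,h \right)} = -2$
$- 13 \left(-86 + I{\left(-2,\frac{1}{-2 + 11} \right)}\right) = - 13 \left(-86 - 2\right) = \left(-13\right) \left(-88\right) = 1144$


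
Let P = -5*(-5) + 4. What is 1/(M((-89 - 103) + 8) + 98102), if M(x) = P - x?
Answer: 1/98315 ≈ 1.0171e-5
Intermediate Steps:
P = 29 (P = 25 + 4 = 29)
M(x) = 29 - x
1/(M((-89 - 103) + 8) + 98102) = 1/((29 - ((-89 - 103) + 8)) + 98102) = 1/((29 - (-192 + 8)) + 98102) = 1/((29 - 1*(-184)) + 98102) = 1/((29 + 184) + 98102) = 1/(213 + 98102) = 1/98315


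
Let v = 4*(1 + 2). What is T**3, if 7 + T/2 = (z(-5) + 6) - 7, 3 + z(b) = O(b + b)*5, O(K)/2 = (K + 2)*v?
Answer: -7323988888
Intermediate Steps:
v = 12 (v = 4*3 = 12)
O(K) = 48 + 24*K (O(K) = 2*((K + 2)*12) = 2*((2 + K)*12) = 2*(24 + 12*K) = 48 + 24*K)
z(b) = 237 + 240*b (z(b) = -3 + (48 + 24*(b + b))*5 = -3 + (48 + 24*(2*b))*5 = -3 + (48 + 48*b)*5 = -3 + (240 + 240*b) = 237 + 240*b)
T = -1942 (T = -14 + 2*(((237 + 240*(-5)) + 6) - 7) = -14 + 2*(((237 - 1200) + 6) - 7) = -14 + 2*((-963 + 6) - 7) = -14 + 2*(-957 - 7) = -14 + 2*(-964) = -14 - 1928 = -1942)
T**3 = (-1942)**3 = -7323988888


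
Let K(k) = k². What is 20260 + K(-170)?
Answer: 49160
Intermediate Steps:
20260 + K(-170) = 20260 + (-170)² = 20260 + 28900 = 49160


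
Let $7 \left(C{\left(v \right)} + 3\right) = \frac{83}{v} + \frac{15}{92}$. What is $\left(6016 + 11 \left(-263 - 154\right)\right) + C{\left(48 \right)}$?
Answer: $\frac{11022217}{7728} \approx 1426.3$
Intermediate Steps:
$C{\left(v \right)} = - \frac{1917}{644} + \frac{83}{7 v}$ ($C{\left(v \right)} = -3 + \frac{\frac{83}{v} + \frac{15}{92}}{7} = -3 + \frac{\frac{15}{92} + \frac{83}{v}}{7} = -3 + \left(\frac{15}{644} + \frac{83}{7 v}\right) = - \frac{1917}{644} + \frac{83}{7 v}$)
$\left(6016 + 11 \left(-263 - 154\right)\right) + C{\left(48 \right)} = \left(6016 + 11 \left(-263 - 154\right)\right) + \frac{7636 - 92016}{644 \cdot 48} = \left(6016 + 11 \left(-417\right)\right) + \frac{1}{644} \cdot \frac{1}{48} \left(7636 - 92016\right) = \left(6016 - 4587\right) + \frac{1}{644} \cdot \frac{1}{48} \left(-84380\right) = 1429 - \frac{21095}{7728} = \frac{11022217}{7728}$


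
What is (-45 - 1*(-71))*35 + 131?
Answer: 1041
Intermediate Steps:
(-45 - 1*(-71))*35 + 131 = (-45 + 71)*35 + 131 = 26*35 + 131 = 910 + 131 = 1041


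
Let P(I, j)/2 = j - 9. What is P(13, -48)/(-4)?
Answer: 57/2 ≈ 28.500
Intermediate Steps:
P(I, j) = -18 + 2*j (P(I, j) = 2*(j - 9) = 2*(-9 + j) = -18 + 2*j)
P(13, -48)/(-4) = (-18 + 2*(-48))/(-4) = -(-18 - 96)/4 = -¼*(-114) = 57/2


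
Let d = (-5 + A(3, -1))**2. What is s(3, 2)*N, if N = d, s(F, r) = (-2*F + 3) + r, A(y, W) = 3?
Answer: -4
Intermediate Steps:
s(F, r) = 3 + r - 2*F (s(F, r) = (3 - 2*F) + r = 3 + r - 2*F)
d = 4 (d = (-5 + 3)**2 = (-2)**2 = 4)
N = 4
s(3, 2)*N = (3 + 2 - 2*3)*4 = (3 + 2 - 6)*4 = -1*4 = -4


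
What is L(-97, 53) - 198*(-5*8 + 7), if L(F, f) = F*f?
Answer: 1393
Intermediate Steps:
L(-97, 53) - 198*(-5*8 + 7) = -97*53 - 198*(-5*8 + 7) = -5141 - 198*(-40 + 7) = -5141 - 198*(-33) = -5141 + 6534 = 1393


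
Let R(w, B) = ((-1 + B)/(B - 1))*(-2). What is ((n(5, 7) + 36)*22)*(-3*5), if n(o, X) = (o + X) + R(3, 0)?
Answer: -15180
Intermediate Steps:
R(w, B) = -2 (R(w, B) = ((-1 + B)/(-1 + B))*(-2) = 1*(-2) = -2)
n(o, X) = -2 + X + o (n(o, X) = (o + X) - 2 = (X + o) - 2 = -2 + X + o)
((n(5, 7) + 36)*22)*(-3*5) = (((-2 + 7 + 5) + 36)*22)*(-3*5) = ((10 + 36)*22)*(-15) = (46*22)*(-15) = 1012*(-15) = -15180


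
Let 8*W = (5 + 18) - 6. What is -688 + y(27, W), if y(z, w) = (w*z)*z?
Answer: 6889/8 ≈ 861.13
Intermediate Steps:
W = 17/8 (W = ((5 + 18) - 6)/8 = (23 - 6)/8 = (1/8)*17 = 17/8 ≈ 2.1250)
y(z, w) = w*z**2
-688 + y(27, W) = -688 + (17/8)*27**2 = -688 + (17/8)*729 = -688 + 12393/8 = 6889/8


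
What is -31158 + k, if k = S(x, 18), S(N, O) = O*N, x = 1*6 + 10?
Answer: -30870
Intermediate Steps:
x = 16 (x = 6 + 10 = 16)
S(N, O) = N*O
k = 288 (k = 16*18 = 288)
-31158 + k = -31158 + 288 = -30870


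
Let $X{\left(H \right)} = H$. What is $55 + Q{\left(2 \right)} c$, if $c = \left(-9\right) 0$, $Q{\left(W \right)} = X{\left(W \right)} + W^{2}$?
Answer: $55$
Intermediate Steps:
$Q{\left(W \right)} = W + W^{2}$
$c = 0$
$55 + Q{\left(2 \right)} c = 55 + 2 \left(1 + 2\right) 0 = 55 + 2 \cdot 3 \cdot 0 = 55 + 6 \cdot 0 = 55 + 0 = 55$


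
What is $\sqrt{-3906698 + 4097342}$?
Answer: $2 \sqrt{47661} \approx 436.63$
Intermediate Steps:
$\sqrt{-3906698 + 4097342} = \sqrt{190644} = 2 \sqrt{47661}$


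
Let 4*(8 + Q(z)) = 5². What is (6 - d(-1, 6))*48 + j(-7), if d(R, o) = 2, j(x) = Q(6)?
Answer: 761/4 ≈ 190.25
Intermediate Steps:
Q(z) = -7/4 (Q(z) = -8 + (¼)*5² = -8 + (¼)*25 = -8 + 25/4 = -7/4)
j(x) = -7/4
(6 - d(-1, 6))*48 + j(-7) = (6 - 1*2)*48 - 7/4 = (6 - 2)*48 - 7/4 = 4*48 - 7/4 = 192 - 7/4 = 761/4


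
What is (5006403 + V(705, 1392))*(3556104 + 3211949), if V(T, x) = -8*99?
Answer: 33878240545383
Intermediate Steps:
V(T, x) = -792
(5006403 + V(705, 1392))*(3556104 + 3211949) = (5006403 - 792)*(3556104 + 3211949) = 5005611*6768053 = 33878240545383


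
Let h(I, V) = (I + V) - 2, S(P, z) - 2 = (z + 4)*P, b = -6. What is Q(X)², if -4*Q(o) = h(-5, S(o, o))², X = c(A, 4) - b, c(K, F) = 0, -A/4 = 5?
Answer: 9150625/16 ≈ 5.7191e+5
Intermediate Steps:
A = -20 (A = -4*5 = -20)
S(P, z) = 2 + P*(4 + z) (S(P, z) = 2 + (z + 4)*P = 2 + (4 + z)*P = 2 + P*(4 + z))
X = 6 (X = 0 - 1*(-6) = 0 + 6 = 6)
h(I, V) = -2 + I + V
Q(o) = -(-5 + o² + 4*o)²/4 (Q(o) = -(-2 - 5 + (2 + 4*o + o*o))²/4 = -(-2 - 5 + (2 + 4*o + o²))²/4 = -(-2 - 5 + (2 + o² + 4*o))²/4 = -(-5 + o² + 4*o)²/4)
Q(X)² = (-(-5 + 6² + 4*6)²/4)² = (-(-5 + 36 + 24)²/4)² = (-¼*55²)² = (-¼*3025)² = (-3025/4)² = 9150625/16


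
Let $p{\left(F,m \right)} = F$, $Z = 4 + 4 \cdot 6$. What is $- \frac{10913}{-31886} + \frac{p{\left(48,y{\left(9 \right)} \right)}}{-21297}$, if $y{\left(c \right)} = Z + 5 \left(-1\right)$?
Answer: $\frac{76961211}{226358714} \approx 0.34$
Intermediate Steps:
$Z = 28$ ($Z = 4 + 24 = 28$)
$y{\left(c \right)} = 23$ ($y{\left(c \right)} = 28 + 5 \left(-1\right) = 28 - 5 = 23$)
$- \frac{10913}{-31886} + \frac{p{\left(48,y{\left(9 \right)} \right)}}{-21297} = - \frac{10913}{-31886} + \frac{48}{-21297} = \left(-10913\right) \left(- \frac{1}{31886}\right) + 48 \left(- \frac{1}{21297}\right) = \frac{10913}{31886} - \frac{16}{7099} = \frac{76961211}{226358714}$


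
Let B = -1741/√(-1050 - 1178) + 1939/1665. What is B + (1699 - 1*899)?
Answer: 1333939/1665 + 1741*I*√557/1114 ≈ 801.17 + 36.884*I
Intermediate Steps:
B = 1939/1665 + 1741*I*√557/1114 (B = -1741*(-I*√557/1114) + 1939*(1/1665) = -1741*(-I*√557/1114) + 1939/1665 = -(-1741)*I*√557/1114 + 1939/1665 = 1741*I*√557/1114 + 1939/1665 = 1939/1665 + 1741*I*√557/1114 ≈ 1.1646 + 36.884*I)
B + (1699 - 1*899) = (1939/1665 + 1741*I*√557/1114) + (1699 - 1*899) = (1939/1665 + 1741*I*√557/1114) + (1699 - 899) = (1939/1665 + 1741*I*√557/1114) + 800 = 1333939/1665 + 1741*I*√557/1114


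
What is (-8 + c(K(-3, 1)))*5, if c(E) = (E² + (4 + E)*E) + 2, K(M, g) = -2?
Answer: -30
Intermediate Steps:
c(E) = 2 + E² + E*(4 + E) (c(E) = (E² + E*(4 + E)) + 2 = 2 + E² + E*(4 + E))
(-8 + c(K(-3, 1)))*5 = (-8 + (2 + 2*(-2)² + 4*(-2)))*5 = (-8 + (2 + 2*4 - 8))*5 = (-8 + (2 + 8 - 8))*5 = (-8 + 2)*5 = -6*5 = -30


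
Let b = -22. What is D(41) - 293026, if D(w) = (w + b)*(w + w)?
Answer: -291468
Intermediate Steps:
D(w) = 2*w*(-22 + w) (D(w) = (w - 22)*(w + w) = (-22 + w)*(2*w) = 2*w*(-22 + w))
D(41) - 293026 = 2*41*(-22 + 41) - 293026 = 2*41*19 - 293026 = 1558 - 293026 = -291468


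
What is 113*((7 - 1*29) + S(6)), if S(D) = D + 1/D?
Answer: -10735/6 ≈ -1789.2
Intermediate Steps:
113*((7 - 1*29) + S(6)) = 113*((7 - 1*29) + (6 + 1/6)) = 113*((7 - 29) + (6 + 1/6)) = 113*(-22 + 37/6) = 113*(-95/6) = -10735/6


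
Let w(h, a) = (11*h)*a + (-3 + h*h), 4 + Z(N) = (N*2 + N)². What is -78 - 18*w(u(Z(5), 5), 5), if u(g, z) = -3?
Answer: 2784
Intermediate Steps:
Z(N) = -4 + 9*N² (Z(N) = -4 + (N*2 + N)² = -4 + (2*N + N)² = -4 + (3*N)² = -4 + 9*N²)
w(h, a) = -3 + h² + 11*a*h (w(h, a) = 11*a*h + (-3 + h²) = -3 + h² + 11*a*h)
-78 - 18*w(u(Z(5), 5), 5) = -78 - 18*(-3 + (-3)² + 11*5*(-3)) = -78 - 18*(-3 + 9 - 165) = -78 - 18*(-159) = -78 + 2862 = 2784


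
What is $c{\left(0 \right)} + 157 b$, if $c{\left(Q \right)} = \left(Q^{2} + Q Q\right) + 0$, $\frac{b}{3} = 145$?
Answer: $68295$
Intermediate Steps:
$b = 435$ ($b = 3 \cdot 145 = 435$)
$c{\left(Q \right)} = 2 Q^{2}$ ($c{\left(Q \right)} = \left(Q^{2} + Q^{2}\right) + 0 = 2 Q^{2} + 0 = 2 Q^{2}$)
$c{\left(0 \right)} + 157 b = 2 \cdot 0^{2} + 157 \cdot 435 = 2 \cdot 0 + 68295 = 0 + 68295 = 68295$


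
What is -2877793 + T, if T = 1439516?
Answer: -1438277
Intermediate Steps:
-2877793 + T = -2877793 + 1439516 = -1438277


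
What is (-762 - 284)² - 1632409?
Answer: -538293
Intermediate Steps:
(-762 - 284)² - 1632409 = (-1046)² - 1632409 = 1094116 - 1632409 = -538293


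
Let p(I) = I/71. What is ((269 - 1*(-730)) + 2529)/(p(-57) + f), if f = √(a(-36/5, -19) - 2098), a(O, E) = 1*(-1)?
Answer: -509922/378011 - 635166*I*√2099/378011 ≈ -1.349 - 76.982*I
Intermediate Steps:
p(I) = I/71 (p(I) = I*(1/71) = I/71)
a(O, E) = -1
f = I*√2099 (f = √(-1 - 2098) = √(-2099) = I*√2099 ≈ 45.815*I)
((269 - 1*(-730)) + 2529)/(p(-57) + f) = ((269 - 1*(-730)) + 2529)/((1/71)*(-57) + I*√2099) = ((269 + 730) + 2529)/(-57/71 + I*√2099) = (999 + 2529)/(-57/71 + I*√2099) = 3528/(-57/71 + I*√2099)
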